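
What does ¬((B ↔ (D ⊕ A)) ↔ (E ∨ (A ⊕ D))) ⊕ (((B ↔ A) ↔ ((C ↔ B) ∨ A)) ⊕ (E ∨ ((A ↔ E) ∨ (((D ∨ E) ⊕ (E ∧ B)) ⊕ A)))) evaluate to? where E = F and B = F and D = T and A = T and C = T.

Substituting E=F, B=F, D=T, A=T, C=T:
D ⊕ A = T ⊕ T = F
B ↔ (D ⊕ A) = F ↔ F = T
A ⊕ D = T ⊕ T = F
E ∨ (A ⊕ D) = F ∨ F = F
(B ↔ (D ⊕ A)) ↔ (E ∨ (A ⊕ D)) = T ↔ F = F
¬((B ↔ (D ⊕ A)) ↔ (E ∨ (A ⊕ D))) = ¬F = T
B ↔ A = F ↔ T = F
C ↔ B = T ↔ F = F
(C ↔ B) ∨ A = F ∨ T = T
(B ↔ A) ↔ ((C ↔ B) ∨ A) = F ↔ T = F
A ↔ E = T ↔ F = F
D ∨ E = T ∨ F = T
E ∧ B = F ∧ F = F
(D ∨ E) ⊕ (E ∧ B) = T ⊕ F = T
((D ∨ E) ⊕ (E ∧ B)) ⊕ A = T ⊕ T = F
(A ↔ E) ∨ (((D ∨ E) ⊕ (E ∧ B)) ⊕ A) = F ∨ F = F
E ∨ ((A ↔ E) ∨ (((D ∨ E) ⊕ (E ∧ B)) ⊕ A)) = F ∨ F = F
((B ↔ A) ↔ ((C ↔ B) ∨ A)) ⊕ (E ∨ ((A ↔ E) ∨ (((D ∨ E) ⊕ (E ∧ B)) ⊕ A))) = F ⊕ F = F
¬((B ↔ (D ⊕ A)) ↔ (E ∨ (A ⊕ D))) ⊕ (((B ↔ A) ↔ ((C ↔ B) ∨ A)) ⊕ (E ∨ ((A ↔ E) ∨ (((D ∨ E) ⊕ (E ∧ B)) ⊕ A)))) = T ⊕ F = T

T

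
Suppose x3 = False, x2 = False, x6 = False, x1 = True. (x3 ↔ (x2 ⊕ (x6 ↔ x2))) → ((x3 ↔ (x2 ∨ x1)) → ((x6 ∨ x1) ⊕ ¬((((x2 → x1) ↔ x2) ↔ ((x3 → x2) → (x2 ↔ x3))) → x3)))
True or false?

True

Substituting x3=False, x2=False, x6=False, x1=True:
x6 ↔ x2 = False ↔ False = True
x2 ⊕ (x6 ↔ x2) = False ⊕ True = True
x3 ↔ (x2 ⊕ (x6 ↔ x2)) = False ↔ True = False
x2 ∨ x1 = False ∨ True = True
x3 ↔ (x2 ∨ x1) = False ↔ True = False
x6 ∨ x1 = False ∨ True = True
x2 → x1 = False → True = True
(x2 → x1) ↔ x2 = True ↔ False = False
x3 → x2 = False → False = True
x2 ↔ x3 = False ↔ False = True
(x3 → x2) → (x2 ↔ x3) = True → True = True
((x2 → x1) ↔ x2) ↔ ((x3 → x2) → (x2 ↔ x3)) = False ↔ True = False
(((x2 → x1) ↔ x2) ↔ ((x3 → x2) → (x2 ↔ x3))) → x3 = False → False = True
¬((((x2 → x1) ↔ x2) ↔ ((x3 → x2) → (x2 ↔ x3))) → x3) = ¬True = False
(x6 ∨ x1) ⊕ ¬((((x2 → x1) ↔ x2) ↔ ((x3 → x2) → (x2 ↔ x3))) → x3) = True ⊕ False = True
(x3 ↔ (x2 ∨ x1)) → ((x6 ∨ x1) ⊕ ¬((((x2 → x1) ↔ x2) ↔ ((x3 → x2) → (x2 ↔ x3))) → x3)) = False → True = True
(x3 ↔ (x2 ⊕ (x6 ↔ x2))) → ((x3 ↔ (x2 ∨ x1)) → ((x6 ∨ x1) ⊕ ¬((((x2 → x1) ↔ x2) ↔ ((x3 → x2) → (x2 ↔ x3))) → x3))) = False → True = True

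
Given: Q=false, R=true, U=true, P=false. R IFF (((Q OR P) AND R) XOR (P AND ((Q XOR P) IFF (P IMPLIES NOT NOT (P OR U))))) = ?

Substituting Q=false, R=true, U=true, P=false:
Q OR P = false OR false = false
(Q OR P) AND R = false AND true = false
Q XOR P = false XOR false = false
P OR U = false OR true = true
NOT (P OR U) = NOT true = false
NOT NOT (P OR U) = NOT false = true
P IMPLIES NOT NOT (P OR U) = false IMPLIES true = true
(Q XOR P) IFF (P IMPLIES NOT NOT (P OR U)) = false IFF true = false
P AND ((Q XOR P) IFF (P IMPLIES NOT NOT (P OR U))) = false AND false = false
((Q OR P) AND R) XOR (P AND ((Q XOR P) IFF (P IMPLIES NOT NOT (P OR U)))) = false XOR false = false
R IFF (((Q OR P) AND R) XOR (P AND ((Q XOR P) IFF (P IMPLIES NOT NOT (P OR U))))) = true IFF false = false

false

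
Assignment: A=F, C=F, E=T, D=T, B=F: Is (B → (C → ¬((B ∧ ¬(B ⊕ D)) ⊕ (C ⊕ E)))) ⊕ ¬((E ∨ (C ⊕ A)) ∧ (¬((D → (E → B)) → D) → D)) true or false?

B ⊕ D = F ⊕ T = T
¬(B ⊕ D) = ¬T = F
B ∧ ¬(B ⊕ D) = F ∧ F = F
C ⊕ E = F ⊕ T = T
(B ∧ ¬(B ⊕ D)) ⊕ (C ⊕ E) = F ⊕ T = T
¬((B ∧ ¬(B ⊕ D)) ⊕ (C ⊕ E)) = ¬T = F
C → ¬((B ∧ ¬(B ⊕ D)) ⊕ (C ⊕ E)) = F → F = T
B → (C → ¬((B ∧ ¬(B ⊕ D)) ⊕ (C ⊕ E))) = F → T = T
C ⊕ A = F ⊕ F = F
E ∨ (C ⊕ A) = T ∨ F = T
E → B = T → F = F
D → (E → B) = T → F = F
(D → (E → B)) → D = F → T = T
¬((D → (E → B)) → D) = ¬T = F
¬((D → (E → B)) → D) → D = F → T = T
(E ∨ (C ⊕ A)) ∧ (¬((D → (E → B)) → D) → D) = T ∧ T = T
¬((E ∨ (C ⊕ A)) ∧ (¬((D → (E → B)) → D) → D)) = ¬T = F
(B → (C → ¬((B ∧ ¬(B ⊕ D)) ⊕ (C ⊕ E)))) ⊕ ¬((E ∨ (C ⊕ A)) ∧ (¬((D → (E → B)) → D) → D)) = T ⊕ F = T

T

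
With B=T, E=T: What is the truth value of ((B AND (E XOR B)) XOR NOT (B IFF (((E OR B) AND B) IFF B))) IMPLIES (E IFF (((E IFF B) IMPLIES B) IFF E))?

E XOR B = T XOR T = F
B AND (E XOR B) = T AND F = F
E OR B = T OR T = T
(E OR B) AND B = T AND T = T
((E OR B) AND B) IFF B = T IFF T = T
B IFF (((E OR B) AND B) IFF B) = T IFF T = T
NOT (B IFF (((E OR B) AND B) IFF B)) = NOT T = F
(B AND (E XOR B)) XOR NOT (B IFF (((E OR B) AND B) IFF B)) = F XOR F = F
E IFF B = T IFF T = T
(E IFF B) IMPLIES B = T IMPLIES T = T
((E IFF B) IMPLIES B) IFF E = T IFF T = T
E IFF (((E IFF B) IMPLIES B) IFF E) = T IFF T = T
((B AND (E XOR B)) XOR NOT (B IFF (((E OR B) AND B) IFF B))) IMPLIES (E IFF (((E IFF B) IMPLIES B) IFF E)) = F IMPLIES T = T

T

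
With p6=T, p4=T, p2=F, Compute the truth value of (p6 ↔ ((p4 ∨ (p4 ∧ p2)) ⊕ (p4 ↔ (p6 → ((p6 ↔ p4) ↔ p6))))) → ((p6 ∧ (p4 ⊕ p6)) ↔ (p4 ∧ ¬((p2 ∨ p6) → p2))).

T

p4 ∧ p2 = T ∧ F = F
p4 ∨ (p4 ∧ p2) = T ∨ F = T
p6 ↔ p4 = T ↔ T = T
(p6 ↔ p4) ↔ p6 = T ↔ T = T
p6 → ((p6 ↔ p4) ↔ p6) = T → T = T
p4 ↔ (p6 → ((p6 ↔ p4) ↔ p6)) = T ↔ T = T
(p4 ∨ (p4 ∧ p2)) ⊕ (p4 ↔ (p6 → ((p6 ↔ p4) ↔ p6))) = T ⊕ T = F
p6 ↔ ((p4 ∨ (p4 ∧ p2)) ⊕ (p4 ↔ (p6 → ((p6 ↔ p4) ↔ p6)))) = T ↔ F = F
p4 ⊕ p6 = T ⊕ T = F
p6 ∧ (p4 ⊕ p6) = T ∧ F = F
p2 ∨ p6 = F ∨ T = T
(p2 ∨ p6) → p2 = T → F = F
¬((p2 ∨ p6) → p2) = ¬F = T
p4 ∧ ¬((p2 ∨ p6) → p2) = T ∧ T = T
(p6 ∧ (p4 ⊕ p6)) ↔ (p4 ∧ ¬((p2 ∨ p6) → p2)) = F ↔ T = F
(p6 ↔ ((p4 ∨ (p4 ∧ p2)) ⊕ (p4 ↔ (p6 → ((p6 ↔ p4) ↔ p6))))) → ((p6 ∧ (p4 ⊕ p6)) ↔ (p4 ∧ ¬((p2 ∨ p6) → p2))) = F → F = T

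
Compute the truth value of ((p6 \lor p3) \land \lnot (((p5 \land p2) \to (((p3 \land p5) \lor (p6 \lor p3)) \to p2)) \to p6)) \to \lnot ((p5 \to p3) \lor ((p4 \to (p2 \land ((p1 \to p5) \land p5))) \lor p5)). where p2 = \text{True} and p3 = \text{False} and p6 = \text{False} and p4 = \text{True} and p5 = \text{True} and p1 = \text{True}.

Substituting p2=\text{True}, p3=\text{False}, p6=\text{False}, p4=\text{True}, p5=\text{True}, p1=\text{True}:
p6 \lor p3 = \text{False} \lor \text{False} = \text{False}
p5 \land p2 = \text{True} \land \text{True} = \text{True}
p3 \land p5 = \text{False} \land \text{True} = \text{False}
p6 \lor p3 = \text{False} \lor \text{False} = \text{False}
(p3 \land p5) \lor (p6 \lor p3) = \text{False} \lor \text{False} = \text{False}
((p3 \land p5) \lor (p6 \lor p3)) \to p2 = \text{False} \to \text{True} = \text{True}
(p5 \land p2) \to (((p3 \land p5) \lor (p6 \lor p3)) \to p2) = \text{True} \to \text{True} = \text{True}
((p5 \land p2) \to (((p3 \land p5) \lor (p6 \lor p3)) \to p2)) \to p6 = \text{True} \to \text{False} = \text{False}
\lnot (((p5 \land p2) \to (((p3 \land p5) \lor (p6 \lor p3)) \to p2)) \to p6) = \lnot \text{False} = \text{True}
(p6 \lor p3) \land \lnot (((p5 \land p2) \to (((p3 \land p5) \lor (p6 \lor p3)) \to p2)) \to p6) = \text{False} \land \text{True} = \text{False}
p5 \to p3 = \text{True} \to \text{False} = \text{False}
p1 \to p5 = \text{True} \to \text{True} = \text{True}
(p1 \to p5) \land p5 = \text{True} \land \text{True} = \text{True}
p2 \land ((p1 \to p5) \land p5) = \text{True} \land \text{True} = \text{True}
p4 \to (p2 \land ((p1 \to p5) \land p5)) = \text{True} \to \text{True} = \text{True}
(p4 \to (p2 \land ((p1 \to p5) \land p5))) \lor p5 = \text{True} \lor \text{True} = \text{True}
(p5 \to p3) \lor ((p4 \to (p2 \land ((p1 \to p5) \land p5))) \lor p5) = \text{False} \lor \text{True} = \text{True}
\lnot ((p5 \to p3) \lor ((p4 \to (p2 \land ((p1 \to p5) \land p5))) \lor p5)) = \lnot \text{True} = \text{False}
((p6 \lor p3) \land \lnot (((p5 \land p2) \to (((p3 \land p5) \lor (p6 \lor p3)) \to p2)) \to p6)) \to \lnot ((p5 \to p3) \lor ((p4 \to (p2 \land ((p1 \to p5) \land p5))) \lor p5)) = \text{False} \to \text{False} = \text{True}

\text{True}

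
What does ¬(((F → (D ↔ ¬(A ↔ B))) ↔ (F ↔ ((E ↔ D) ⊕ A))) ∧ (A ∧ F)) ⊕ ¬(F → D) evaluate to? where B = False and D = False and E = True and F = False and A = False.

True

Substituting B=False, D=False, E=True, F=False, A=False:
A ↔ B = False ↔ False = True
¬(A ↔ B) = ¬True = False
D ↔ ¬(A ↔ B) = False ↔ False = True
F → (D ↔ ¬(A ↔ B)) = False → True = True
E ↔ D = True ↔ False = False
(E ↔ D) ⊕ A = False ⊕ False = False
F ↔ ((E ↔ D) ⊕ A) = False ↔ False = True
(F → (D ↔ ¬(A ↔ B))) ↔ (F ↔ ((E ↔ D) ⊕ A)) = True ↔ True = True
A ∧ F = False ∧ False = False
((F → (D ↔ ¬(A ↔ B))) ↔ (F ↔ ((E ↔ D) ⊕ A))) ∧ (A ∧ F) = True ∧ False = False
¬(((F → (D ↔ ¬(A ↔ B))) ↔ (F ↔ ((E ↔ D) ⊕ A))) ∧ (A ∧ F)) = ¬False = True
F → D = False → False = True
¬(F → D) = ¬True = False
¬(((F → (D ↔ ¬(A ↔ B))) ↔ (F ↔ ((E ↔ D) ⊕ A))) ∧ (A ∧ F)) ⊕ ¬(F → D) = True ⊕ False = True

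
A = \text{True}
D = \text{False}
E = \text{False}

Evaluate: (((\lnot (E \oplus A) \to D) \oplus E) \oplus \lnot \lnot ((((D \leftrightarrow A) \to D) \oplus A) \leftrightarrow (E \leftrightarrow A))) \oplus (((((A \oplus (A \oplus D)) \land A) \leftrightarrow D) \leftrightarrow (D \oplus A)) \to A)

E \oplus A = \text{False} \oplus \text{True} = \text{True}
\lnot (E \oplus A) = \lnot \text{True} = \text{False}
\lnot (E \oplus A) \to D = \text{False} \to \text{False} = \text{True}
(\lnot (E \oplus A) \to D) \oplus E = \text{True} \oplus \text{False} = \text{True}
D \leftrightarrow A = \text{False} \leftrightarrow \text{True} = \text{False}
(D \leftrightarrow A) \to D = \text{False} \to \text{False} = \text{True}
((D \leftrightarrow A) \to D) \oplus A = \text{True} \oplus \text{True} = \text{False}
E \leftrightarrow A = \text{False} \leftrightarrow \text{True} = \text{False}
(((D \leftrightarrow A) \to D) \oplus A) \leftrightarrow (E \leftrightarrow A) = \text{False} \leftrightarrow \text{False} = \text{True}
\lnot ((((D \leftrightarrow A) \to D) \oplus A) \leftrightarrow (E \leftrightarrow A)) = \lnot \text{True} = \text{False}
\lnot \lnot ((((D \leftrightarrow A) \to D) \oplus A) \leftrightarrow (E \leftrightarrow A)) = \lnot \text{False} = \text{True}
((\lnot (E \oplus A) \to D) \oplus E) \oplus \lnot \lnot ((((D \leftrightarrow A) \to D) \oplus A) \leftrightarrow (E \leftrightarrow A)) = \text{True} \oplus \text{True} = \text{False}
A \oplus D = \text{True} \oplus \text{False} = \text{True}
A \oplus (A \oplus D) = \text{True} \oplus \text{True} = \text{False}
(A \oplus (A \oplus D)) \land A = \text{False} \land \text{True} = \text{False}
((A \oplus (A \oplus D)) \land A) \leftrightarrow D = \text{False} \leftrightarrow \text{False} = \text{True}
D \oplus A = \text{False} \oplus \text{True} = \text{True}
(((A \oplus (A \oplus D)) \land A) \leftrightarrow D) \leftrightarrow (D \oplus A) = \text{True} \leftrightarrow \text{True} = \text{True}
((((A \oplus (A \oplus D)) \land A) \leftrightarrow D) \leftrightarrow (D \oplus A)) \to A = \text{True} \to \text{True} = \text{True}
(((\lnot (E \oplus A) \to D) \oplus E) \oplus \lnot \lnot ((((D \leftrightarrow A) \to D) \oplus A) \leftrightarrow (E \leftrightarrow A))) \oplus (((((A \oplus (A \oplus D)) \land A) \leftrightarrow D) \leftrightarrow (D \oplus A)) \to A) = \text{False} \oplus \text{True} = \text{True}

\text{True}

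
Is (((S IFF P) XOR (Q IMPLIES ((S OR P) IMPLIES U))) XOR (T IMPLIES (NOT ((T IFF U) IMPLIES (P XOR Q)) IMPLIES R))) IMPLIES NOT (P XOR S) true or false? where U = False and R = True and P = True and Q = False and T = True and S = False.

True

Substituting U=False, R=True, P=True, Q=False, T=True, S=False:
S IFF P = False IFF True = False
S OR P = False OR True = True
(S OR P) IMPLIES U = True IMPLIES False = False
Q IMPLIES ((S OR P) IMPLIES U) = False IMPLIES False = True
(S IFF P) XOR (Q IMPLIES ((S OR P) IMPLIES U)) = False XOR True = True
T IFF U = True IFF False = False
P XOR Q = True XOR False = True
(T IFF U) IMPLIES (P XOR Q) = False IMPLIES True = True
NOT ((T IFF U) IMPLIES (P XOR Q)) = NOT True = False
NOT ((T IFF U) IMPLIES (P XOR Q)) IMPLIES R = False IMPLIES True = True
T IMPLIES (NOT ((T IFF U) IMPLIES (P XOR Q)) IMPLIES R) = True IMPLIES True = True
((S IFF P) XOR (Q IMPLIES ((S OR P) IMPLIES U))) XOR (T IMPLIES (NOT ((T IFF U) IMPLIES (P XOR Q)) IMPLIES R)) = True XOR True = False
P XOR S = True XOR False = True
NOT (P XOR S) = NOT True = False
(((S IFF P) XOR (Q IMPLIES ((S OR P) IMPLIES U))) XOR (T IMPLIES (NOT ((T IFF U) IMPLIES (P XOR Q)) IMPLIES R))) IMPLIES NOT (P XOR S) = False IMPLIES False = True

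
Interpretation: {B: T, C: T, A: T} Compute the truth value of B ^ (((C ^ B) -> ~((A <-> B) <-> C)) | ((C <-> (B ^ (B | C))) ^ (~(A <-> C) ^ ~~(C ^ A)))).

C ^ B = T ^ T = F
A <-> B = T <-> T = T
(A <-> B) <-> C = T <-> T = T
~((A <-> B) <-> C) = ~T = F
(C ^ B) -> ~((A <-> B) <-> C) = F -> F = T
B | C = T | T = T
B ^ (B | C) = T ^ T = F
C <-> (B ^ (B | C)) = T <-> F = F
A <-> C = T <-> T = T
~(A <-> C) = ~T = F
C ^ A = T ^ T = F
~(C ^ A) = ~F = T
~~(C ^ A) = ~T = F
~(A <-> C) ^ ~~(C ^ A) = F ^ F = F
(C <-> (B ^ (B | C))) ^ (~(A <-> C) ^ ~~(C ^ A)) = F ^ F = F
((C ^ B) -> ~((A <-> B) <-> C)) | ((C <-> (B ^ (B | C))) ^ (~(A <-> C) ^ ~~(C ^ A))) = T | F = T
B ^ (((C ^ B) -> ~((A <-> B) <-> C)) | ((C <-> (B ^ (B | C))) ^ (~(A <-> C) ^ ~~(C ^ A)))) = T ^ T = F

F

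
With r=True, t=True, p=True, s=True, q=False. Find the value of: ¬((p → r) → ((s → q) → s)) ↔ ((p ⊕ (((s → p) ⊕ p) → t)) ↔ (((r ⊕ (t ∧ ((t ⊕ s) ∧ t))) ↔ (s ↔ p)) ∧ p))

True

p → r = True → True = True
s → q = True → False = False
(s → q) → s = False → True = True
(p → r) → ((s → q) → s) = True → True = True
¬((p → r) → ((s → q) → s)) = ¬True = False
s → p = True → True = True
(s → p) ⊕ p = True ⊕ True = False
((s → p) ⊕ p) → t = False → True = True
p ⊕ (((s → p) ⊕ p) → t) = True ⊕ True = False
t ⊕ s = True ⊕ True = False
(t ⊕ s) ∧ t = False ∧ True = False
t ∧ ((t ⊕ s) ∧ t) = True ∧ False = False
r ⊕ (t ∧ ((t ⊕ s) ∧ t)) = True ⊕ False = True
s ↔ p = True ↔ True = True
(r ⊕ (t ∧ ((t ⊕ s) ∧ t))) ↔ (s ↔ p) = True ↔ True = True
((r ⊕ (t ∧ ((t ⊕ s) ∧ t))) ↔ (s ↔ p)) ∧ p = True ∧ True = True
(p ⊕ (((s → p) ⊕ p) → t)) ↔ (((r ⊕ (t ∧ ((t ⊕ s) ∧ t))) ↔ (s ↔ p)) ∧ p) = False ↔ True = False
¬((p → r) → ((s → q) → s)) ↔ ((p ⊕ (((s → p) ⊕ p) → t)) ↔ (((r ⊕ (t ∧ ((t ⊕ s) ∧ t))) ↔ (s ↔ p)) ∧ p)) = False ↔ False = True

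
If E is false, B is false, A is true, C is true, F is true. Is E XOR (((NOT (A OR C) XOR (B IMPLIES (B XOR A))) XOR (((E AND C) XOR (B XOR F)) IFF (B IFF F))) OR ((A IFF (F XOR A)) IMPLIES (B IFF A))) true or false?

True

A OR C = True OR True = True
NOT (A OR C) = NOT True = False
B XOR A = False XOR True = True
B IMPLIES (B XOR A) = False IMPLIES True = True
NOT (A OR C) XOR (B IMPLIES (B XOR A)) = False XOR True = True
E AND C = False AND True = False
B XOR F = False XOR True = True
(E AND C) XOR (B XOR F) = False XOR True = True
B IFF F = False IFF True = False
((E AND C) XOR (B XOR F)) IFF (B IFF F) = True IFF False = False
(NOT (A OR C) XOR (B IMPLIES (B XOR A))) XOR (((E AND C) XOR (B XOR F)) IFF (B IFF F)) = True XOR False = True
F XOR A = True XOR True = False
A IFF (F XOR A) = True IFF False = False
B IFF A = False IFF True = False
(A IFF (F XOR A)) IMPLIES (B IFF A) = False IMPLIES False = True
((NOT (A OR C) XOR (B IMPLIES (B XOR A))) XOR (((E AND C) XOR (B XOR F)) IFF (B IFF F))) OR ((A IFF (F XOR A)) IMPLIES (B IFF A)) = True OR True = True
E XOR (((NOT (A OR C) XOR (B IMPLIES (B XOR A))) XOR (((E AND C) XOR (B XOR F)) IFF (B IFF F))) OR ((A IFF (F XOR A)) IMPLIES (B IFF A))) = False XOR True = True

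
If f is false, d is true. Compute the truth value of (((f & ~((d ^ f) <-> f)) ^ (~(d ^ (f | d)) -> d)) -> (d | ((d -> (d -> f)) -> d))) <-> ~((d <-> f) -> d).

False

Substituting f=False, d=True:
d ^ f = True ^ False = True
(d ^ f) <-> f = True <-> False = False
~((d ^ f) <-> f) = ~False = True
f & ~((d ^ f) <-> f) = False & True = False
f | d = False | True = True
d ^ (f | d) = True ^ True = False
~(d ^ (f | d)) = ~False = True
~(d ^ (f | d)) -> d = True -> True = True
(f & ~((d ^ f) <-> f)) ^ (~(d ^ (f | d)) -> d) = False ^ True = True
d -> f = True -> False = False
d -> (d -> f) = True -> False = False
(d -> (d -> f)) -> d = False -> True = True
d | ((d -> (d -> f)) -> d) = True | True = True
((f & ~((d ^ f) <-> f)) ^ (~(d ^ (f | d)) -> d)) -> (d | ((d -> (d -> f)) -> d)) = True -> True = True
d <-> f = True <-> False = False
(d <-> f) -> d = False -> True = True
~((d <-> f) -> d) = ~True = False
(((f & ~((d ^ f) <-> f)) ^ (~(d ^ (f | d)) -> d)) -> (d | ((d -> (d -> f)) -> d))) <-> ~((d <-> f) -> d) = True <-> False = False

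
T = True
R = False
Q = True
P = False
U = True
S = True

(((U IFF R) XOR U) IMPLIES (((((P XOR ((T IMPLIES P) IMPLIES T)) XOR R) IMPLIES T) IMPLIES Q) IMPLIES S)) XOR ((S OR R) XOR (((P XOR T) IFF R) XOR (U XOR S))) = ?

False

U IFF R = True IFF False = False
(U IFF R) XOR U = False XOR True = True
T IMPLIES P = True IMPLIES False = False
(T IMPLIES P) IMPLIES T = False IMPLIES True = True
P XOR ((T IMPLIES P) IMPLIES T) = False XOR True = True
(P XOR ((T IMPLIES P) IMPLIES T)) XOR R = True XOR False = True
((P XOR ((T IMPLIES P) IMPLIES T)) XOR R) IMPLIES T = True IMPLIES True = True
(((P XOR ((T IMPLIES P) IMPLIES T)) XOR R) IMPLIES T) IMPLIES Q = True IMPLIES True = True
((((P XOR ((T IMPLIES P) IMPLIES T)) XOR R) IMPLIES T) IMPLIES Q) IMPLIES S = True IMPLIES True = True
((U IFF R) XOR U) IMPLIES (((((P XOR ((T IMPLIES P) IMPLIES T)) XOR R) IMPLIES T) IMPLIES Q) IMPLIES S) = True IMPLIES True = True
S OR R = True OR False = True
P XOR T = False XOR True = True
(P XOR T) IFF R = True IFF False = False
U XOR S = True XOR True = False
((P XOR T) IFF R) XOR (U XOR S) = False XOR False = False
(S OR R) XOR (((P XOR T) IFF R) XOR (U XOR S)) = True XOR False = True
(((U IFF R) XOR U) IMPLIES (((((P XOR ((T IMPLIES P) IMPLIES T)) XOR R) IMPLIES T) IMPLIES Q) IMPLIES S)) XOR ((S OR R) XOR (((P XOR T) IFF R) XOR (U XOR S))) = True XOR True = False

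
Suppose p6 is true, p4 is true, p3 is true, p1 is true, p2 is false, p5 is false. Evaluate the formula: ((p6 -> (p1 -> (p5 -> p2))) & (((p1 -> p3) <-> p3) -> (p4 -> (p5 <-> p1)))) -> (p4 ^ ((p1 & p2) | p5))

T

p5 -> p2 = F -> F = T
p1 -> (p5 -> p2) = T -> T = T
p6 -> (p1 -> (p5 -> p2)) = T -> T = T
p1 -> p3 = T -> T = T
(p1 -> p3) <-> p3 = T <-> T = T
p5 <-> p1 = F <-> T = F
p4 -> (p5 <-> p1) = T -> F = F
((p1 -> p3) <-> p3) -> (p4 -> (p5 <-> p1)) = T -> F = F
(p6 -> (p1 -> (p5 -> p2))) & (((p1 -> p3) <-> p3) -> (p4 -> (p5 <-> p1))) = T & F = F
p1 & p2 = T & F = F
(p1 & p2) | p5 = F | F = F
p4 ^ ((p1 & p2) | p5) = T ^ F = T
((p6 -> (p1 -> (p5 -> p2))) & (((p1 -> p3) <-> p3) -> (p4 -> (p5 <-> p1)))) -> (p4 ^ ((p1 & p2) | p5)) = F -> T = T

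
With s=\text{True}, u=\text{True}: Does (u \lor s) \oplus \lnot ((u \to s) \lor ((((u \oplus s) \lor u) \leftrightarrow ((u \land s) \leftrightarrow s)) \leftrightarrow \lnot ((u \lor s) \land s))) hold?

\text{True}

u \lor s = \text{True} \lor \text{True} = \text{True}
u \to s = \text{True} \to \text{True} = \text{True}
u \oplus s = \text{True} \oplus \text{True} = \text{False}
(u \oplus s) \lor u = \text{False} \lor \text{True} = \text{True}
u \land s = \text{True} \land \text{True} = \text{True}
(u \land s) \leftrightarrow s = \text{True} \leftrightarrow \text{True} = \text{True}
((u \oplus s) \lor u) \leftrightarrow ((u \land s) \leftrightarrow s) = \text{True} \leftrightarrow \text{True} = \text{True}
u \lor s = \text{True} \lor \text{True} = \text{True}
(u \lor s) \land s = \text{True} \land \text{True} = \text{True}
\lnot ((u \lor s) \land s) = \lnot \text{True} = \text{False}
(((u \oplus s) \lor u) \leftrightarrow ((u \land s) \leftrightarrow s)) \leftrightarrow \lnot ((u \lor s) \land s) = \text{True} \leftrightarrow \text{False} = \text{False}
(u \to s) \lor ((((u \oplus s) \lor u) \leftrightarrow ((u \land s) \leftrightarrow s)) \leftrightarrow \lnot ((u \lor s) \land s)) = \text{True} \lor \text{False} = \text{True}
\lnot ((u \to s) \lor ((((u \oplus s) \lor u) \leftrightarrow ((u \land s) \leftrightarrow s)) \leftrightarrow \lnot ((u \lor s) \land s))) = \lnot \text{True} = \text{False}
(u \lor s) \oplus \lnot ((u \to s) \lor ((((u \oplus s) \lor u) \leftrightarrow ((u \land s) \leftrightarrow s)) \leftrightarrow \lnot ((u \lor s) \land s))) = \text{True} \oplus \text{False} = \text{True}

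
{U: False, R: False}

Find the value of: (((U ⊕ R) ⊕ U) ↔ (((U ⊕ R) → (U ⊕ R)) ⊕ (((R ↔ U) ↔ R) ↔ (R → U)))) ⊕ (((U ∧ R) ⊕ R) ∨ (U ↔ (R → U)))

U ⊕ R = False ⊕ False = False
(U ⊕ R) ⊕ U = False ⊕ False = False
U ⊕ R = False ⊕ False = False
U ⊕ R = False ⊕ False = False
(U ⊕ R) → (U ⊕ R) = False → False = True
R ↔ U = False ↔ False = True
(R ↔ U) ↔ R = True ↔ False = False
R → U = False → False = True
((R ↔ U) ↔ R) ↔ (R → U) = False ↔ True = False
((U ⊕ R) → (U ⊕ R)) ⊕ (((R ↔ U) ↔ R) ↔ (R → U)) = True ⊕ False = True
((U ⊕ R) ⊕ U) ↔ (((U ⊕ R) → (U ⊕ R)) ⊕ (((R ↔ U) ↔ R) ↔ (R → U))) = False ↔ True = False
U ∧ R = False ∧ False = False
(U ∧ R) ⊕ R = False ⊕ False = False
R → U = False → False = True
U ↔ (R → U) = False ↔ True = False
((U ∧ R) ⊕ R) ∨ (U ↔ (R → U)) = False ∨ False = False
(((U ⊕ R) ⊕ U) ↔ (((U ⊕ R) → (U ⊕ R)) ⊕ (((R ↔ U) ↔ R) ↔ (R → U)))) ⊕ (((U ∧ R) ⊕ R) ∨ (U ↔ (R → U))) = False ⊕ False = False

False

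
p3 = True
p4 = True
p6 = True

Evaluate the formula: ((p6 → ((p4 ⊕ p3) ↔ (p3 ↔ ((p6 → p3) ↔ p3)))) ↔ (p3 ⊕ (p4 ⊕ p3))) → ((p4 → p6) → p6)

p4 ⊕ p3 = True ⊕ True = False
p6 → p3 = True → True = True
(p6 → p3) ↔ p3 = True ↔ True = True
p3 ↔ ((p6 → p3) ↔ p3) = True ↔ True = True
(p4 ⊕ p3) ↔ (p3 ↔ ((p6 → p3) ↔ p3)) = False ↔ True = False
p6 → ((p4 ⊕ p3) ↔ (p3 ↔ ((p6 → p3) ↔ p3))) = True → False = False
p4 ⊕ p3 = True ⊕ True = False
p3 ⊕ (p4 ⊕ p3) = True ⊕ False = True
(p6 → ((p4 ⊕ p3) ↔ (p3 ↔ ((p6 → p3) ↔ p3)))) ↔ (p3 ⊕ (p4 ⊕ p3)) = False ↔ True = False
p4 → p6 = True → True = True
(p4 → p6) → p6 = True → True = True
((p6 → ((p4 ⊕ p3) ↔ (p3 ↔ ((p6 → p3) ↔ p3)))) ↔ (p3 ⊕ (p4 ⊕ p3))) → ((p4 → p6) → p6) = False → True = True

True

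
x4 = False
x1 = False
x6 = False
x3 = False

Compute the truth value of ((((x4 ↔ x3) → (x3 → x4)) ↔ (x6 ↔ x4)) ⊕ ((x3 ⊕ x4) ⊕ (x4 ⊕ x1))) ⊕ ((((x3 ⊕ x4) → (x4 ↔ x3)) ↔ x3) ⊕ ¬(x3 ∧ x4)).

False

x4 ↔ x3 = False ↔ False = True
x3 → x4 = False → False = True
(x4 ↔ x3) → (x3 → x4) = True → True = True
x6 ↔ x4 = False ↔ False = True
((x4 ↔ x3) → (x3 → x4)) ↔ (x6 ↔ x4) = True ↔ True = True
x3 ⊕ x4 = False ⊕ False = False
x4 ⊕ x1 = False ⊕ False = False
(x3 ⊕ x4) ⊕ (x4 ⊕ x1) = False ⊕ False = False
(((x4 ↔ x3) → (x3 → x4)) ↔ (x6 ↔ x4)) ⊕ ((x3 ⊕ x4) ⊕ (x4 ⊕ x1)) = True ⊕ False = True
x3 ⊕ x4 = False ⊕ False = False
x4 ↔ x3 = False ↔ False = True
(x3 ⊕ x4) → (x4 ↔ x3) = False → True = True
((x3 ⊕ x4) → (x4 ↔ x3)) ↔ x3 = True ↔ False = False
x3 ∧ x4 = False ∧ False = False
¬(x3 ∧ x4) = ¬False = True
(((x3 ⊕ x4) → (x4 ↔ x3)) ↔ x3) ⊕ ¬(x3 ∧ x4) = False ⊕ True = True
((((x4 ↔ x3) → (x3 → x4)) ↔ (x6 ↔ x4)) ⊕ ((x3 ⊕ x4) ⊕ (x4 ⊕ x1))) ⊕ ((((x3 ⊕ x4) → (x4 ↔ x3)) ↔ x3) ⊕ ¬(x3 ∧ x4)) = True ⊕ True = False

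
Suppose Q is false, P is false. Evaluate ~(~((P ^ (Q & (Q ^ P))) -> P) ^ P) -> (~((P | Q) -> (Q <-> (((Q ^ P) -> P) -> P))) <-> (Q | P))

Substituting Q=F, P=F:
Q ^ P = F ^ F = F
Q & (Q ^ P) = F & F = F
P ^ (Q & (Q ^ P)) = F ^ F = F
(P ^ (Q & (Q ^ P))) -> P = F -> F = T
~((P ^ (Q & (Q ^ P))) -> P) = ~T = F
~((P ^ (Q & (Q ^ P))) -> P) ^ P = F ^ F = F
~(~((P ^ (Q & (Q ^ P))) -> P) ^ P) = ~F = T
P | Q = F | F = F
Q ^ P = F ^ F = F
(Q ^ P) -> P = F -> F = T
((Q ^ P) -> P) -> P = T -> F = F
Q <-> (((Q ^ P) -> P) -> P) = F <-> F = T
(P | Q) -> (Q <-> (((Q ^ P) -> P) -> P)) = F -> T = T
~((P | Q) -> (Q <-> (((Q ^ P) -> P) -> P))) = ~T = F
Q | P = F | F = F
~((P | Q) -> (Q <-> (((Q ^ P) -> P) -> P))) <-> (Q | P) = F <-> F = T
~(~((P ^ (Q & (Q ^ P))) -> P) ^ P) -> (~((P | Q) -> (Q <-> (((Q ^ P) -> P) -> P))) <-> (Q | P)) = T -> T = T

T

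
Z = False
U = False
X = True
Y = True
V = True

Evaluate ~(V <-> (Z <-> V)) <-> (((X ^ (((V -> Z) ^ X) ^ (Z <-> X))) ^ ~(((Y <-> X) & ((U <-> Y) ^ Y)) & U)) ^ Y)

Substituting Z=False, U=False, X=True, Y=True, V=True:
Z <-> V = False <-> True = False
V <-> (Z <-> V) = True <-> False = False
~(V <-> (Z <-> V)) = ~False = True
V -> Z = True -> False = False
(V -> Z) ^ X = False ^ True = True
Z <-> X = False <-> True = False
((V -> Z) ^ X) ^ (Z <-> X) = True ^ False = True
X ^ (((V -> Z) ^ X) ^ (Z <-> X)) = True ^ True = False
Y <-> X = True <-> True = True
U <-> Y = False <-> True = False
(U <-> Y) ^ Y = False ^ True = True
(Y <-> X) & ((U <-> Y) ^ Y) = True & True = True
((Y <-> X) & ((U <-> Y) ^ Y)) & U = True & False = False
~(((Y <-> X) & ((U <-> Y) ^ Y)) & U) = ~False = True
(X ^ (((V -> Z) ^ X) ^ (Z <-> X))) ^ ~(((Y <-> X) & ((U <-> Y) ^ Y)) & U) = False ^ True = True
((X ^ (((V -> Z) ^ X) ^ (Z <-> X))) ^ ~(((Y <-> X) & ((U <-> Y) ^ Y)) & U)) ^ Y = True ^ True = False
~(V <-> (Z <-> V)) <-> (((X ^ (((V -> Z) ^ X) ^ (Z <-> X))) ^ ~(((Y <-> X) & ((U <-> Y) ^ Y)) & U)) ^ Y) = True <-> False = False

False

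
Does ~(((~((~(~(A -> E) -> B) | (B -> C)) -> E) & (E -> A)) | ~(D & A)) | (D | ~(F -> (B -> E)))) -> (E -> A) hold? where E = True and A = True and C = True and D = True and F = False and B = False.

A -> E = True -> True = True
~(A -> E) = ~True = False
~(A -> E) -> B = False -> False = True
~(~(A -> E) -> B) = ~True = False
B -> C = False -> True = True
~(~(A -> E) -> B) | (B -> C) = False | True = True
(~(~(A -> E) -> B) | (B -> C)) -> E = True -> True = True
~((~(~(A -> E) -> B) | (B -> C)) -> E) = ~True = False
E -> A = True -> True = True
~((~(~(A -> E) -> B) | (B -> C)) -> E) & (E -> A) = False & True = False
D & A = True & True = True
~(D & A) = ~True = False
(~((~(~(A -> E) -> B) | (B -> C)) -> E) & (E -> A)) | ~(D & A) = False | False = False
B -> E = False -> True = True
F -> (B -> E) = False -> True = True
~(F -> (B -> E)) = ~True = False
D | ~(F -> (B -> E)) = True | False = True
((~((~(~(A -> E) -> B) | (B -> C)) -> E) & (E -> A)) | ~(D & A)) | (D | ~(F -> (B -> E))) = False | True = True
~(((~((~(~(A -> E) -> B) | (B -> C)) -> E) & (E -> A)) | ~(D & A)) | (D | ~(F -> (B -> E)))) = ~True = False
E -> A = True -> True = True
~(((~((~(~(A -> E) -> B) | (B -> C)) -> E) & (E -> A)) | ~(D & A)) | (D | ~(F -> (B -> E)))) -> (E -> A) = False -> True = True

True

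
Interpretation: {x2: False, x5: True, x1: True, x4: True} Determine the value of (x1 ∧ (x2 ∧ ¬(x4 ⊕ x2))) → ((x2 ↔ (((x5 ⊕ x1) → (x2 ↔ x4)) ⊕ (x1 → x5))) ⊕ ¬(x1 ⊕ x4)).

True

x4 ⊕ x2 = True ⊕ False = True
¬(x4 ⊕ x2) = ¬True = False
x2 ∧ ¬(x4 ⊕ x2) = False ∧ False = False
x1 ∧ (x2 ∧ ¬(x4 ⊕ x2)) = True ∧ False = False
x5 ⊕ x1 = True ⊕ True = False
x2 ↔ x4 = False ↔ True = False
(x5 ⊕ x1) → (x2 ↔ x4) = False → False = True
x1 → x5 = True → True = True
((x5 ⊕ x1) → (x2 ↔ x4)) ⊕ (x1 → x5) = True ⊕ True = False
x2 ↔ (((x5 ⊕ x1) → (x2 ↔ x4)) ⊕ (x1 → x5)) = False ↔ False = True
x1 ⊕ x4 = True ⊕ True = False
¬(x1 ⊕ x4) = ¬False = True
(x2 ↔ (((x5 ⊕ x1) → (x2 ↔ x4)) ⊕ (x1 → x5))) ⊕ ¬(x1 ⊕ x4) = True ⊕ True = False
(x1 ∧ (x2 ∧ ¬(x4 ⊕ x2))) → ((x2 ↔ (((x5 ⊕ x1) → (x2 ↔ x4)) ⊕ (x1 → x5))) ⊕ ¬(x1 ⊕ x4)) = False → False = True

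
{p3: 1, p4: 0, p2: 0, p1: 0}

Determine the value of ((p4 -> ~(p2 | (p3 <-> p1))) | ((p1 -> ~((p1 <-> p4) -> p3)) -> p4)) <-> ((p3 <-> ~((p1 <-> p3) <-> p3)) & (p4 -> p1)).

1

p3 <-> p1 = 1 <-> 0 = 0
p2 | (p3 <-> p1) = 0 | 0 = 0
~(p2 | (p3 <-> p1)) = ~0 = 1
p4 -> ~(p2 | (p3 <-> p1)) = 0 -> 1 = 1
p1 <-> p4 = 0 <-> 0 = 1
(p1 <-> p4) -> p3 = 1 -> 1 = 1
~((p1 <-> p4) -> p3) = ~1 = 0
p1 -> ~((p1 <-> p4) -> p3) = 0 -> 0 = 1
(p1 -> ~((p1 <-> p4) -> p3)) -> p4 = 1 -> 0 = 0
(p4 -> ~(p2 | (p3 <-> p1))) | ((p1 -> ~((p1 <-> p4) -> p3)) -> p4) = 1 | 0 = 1
p1 <-> p3 = 0 <-> 1 = 0
(p1 <-> p3) <-> p3 = 0 <-> 1 = 0
~((p1 <-> p3) <-> p3) = ~0 = 1
p3 <-> ~((p1 <-> p3) <-> p3) = 1 <-> 1 = 1
p4 -> p1 = 0 -> 0 = 1
(p3 <-> ~((p1 <-> p3) <-> p3)) & (p4 -> p1) = 1 & 1 = 1
((p4 -> ~(p2 | (p3 <-> p1))) | ((p1 -> ~((p1 <-> p4) -> p3)) -> p4)) <-> ((p3 <-> ~((p1 <-> p3) <-> p3)) & (p4 -> p1)) = 1 <-> 1 = 1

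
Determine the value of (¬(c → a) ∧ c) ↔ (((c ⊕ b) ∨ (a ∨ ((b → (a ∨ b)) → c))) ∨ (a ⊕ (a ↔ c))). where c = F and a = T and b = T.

c → a = F → T = T
¬(c → a) = ¬T = F
¬(c → a) ∧ c = F ∧ F = F
c ⊕ b = F ⊕ T = T
a ∨ b = T ∨ T = T
b → (a ∨ b) = T → T = T
(b → (a ∨ b)) → c = T → F = F
a ∨ ((b → (a ∨ b)) → c) = T ∨ F = T
(c ⊕ b) ∨ (a ∨ ((b → (a ∨ b)) → c)) = T ∨ T = T
a ↔ c = T ↔ F = F
a ⊕ (a ↔ c) = T ⊕ F = T
((c ⊕ b) ∨ (a ∨ ((b → (a ∨ b)) → c))) ∨ (a ⊕ (a ↔ c)) = T ∨ T = T
(¬(c → a) ∧ c) ↔ (((c ⊕ b) ∨ (a ∨ ((b → (a ∨ b)) → c))) ∨ (a ⊕ (a ↔ c))) = F ↔ T = F

F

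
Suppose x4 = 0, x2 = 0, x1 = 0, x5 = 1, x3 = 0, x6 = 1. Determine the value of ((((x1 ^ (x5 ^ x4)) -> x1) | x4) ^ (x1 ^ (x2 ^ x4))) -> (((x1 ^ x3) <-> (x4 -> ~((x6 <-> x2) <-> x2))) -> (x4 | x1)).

x5 ^ x4 = 1 ^ 0 = 1
x1 ^ (x5 ^ x4) = 0 ^ 1 = 1
(x1 ^ (x5 ^ x4)) -> x1 = 1 -> 0 = 0
((x1 ^ (x5 ^ x4)) -> x1) | x4 = 0 | 0 = 0
x2 ^ x4 = 0 ^ 0 = 0
x1 ^ (x2 ^ x4) = 0 ^ 0 = 0
(((x1 ^ (x5 ^ x4)) -> x1) | x4) ^ (x1 ^ (x2 ^ x4)) = 0 ^ 0 = 0
x1 ^ x3 = 0 ^ 0 = 0
x6 <-> x2 = 1 <-> 0 = 0
(x6 <-> x2) <-> x2 = 0 <-> 0 = 1
~((x6 <-> x2) <-> x2) = ~1 = 0
x4 -> ~((x6 <-> x2) <-> x2) = 0 -> 0 = 1
(x1 ^ x3) <-> (x4 -> ~((x6 <-> x2) <-> x2)) = 0 <-> 1 = 0
x4 | x1 = 0 | 0 = 0
((x1 ^ x3) <-> (x4 -> ~((x6 <-> x2) <-> x2))) -> (x4 | x1) = 0 -> 0 = 1
((((x1 ^ (x5 ^ x4)) -> x1) | x4) ^ (x1 ^ (x2 ^ x4))) -> (((x1 ^ x3) <-> (x4 -> ~((x6 <-> x2) <-> x2))) -> (x4 | x1)) = 0 -> 1 = 1

1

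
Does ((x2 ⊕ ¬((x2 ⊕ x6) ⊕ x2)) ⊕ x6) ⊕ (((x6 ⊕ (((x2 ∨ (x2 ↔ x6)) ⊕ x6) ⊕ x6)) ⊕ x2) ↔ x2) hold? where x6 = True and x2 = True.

True

Substituting x6=True, x2=True:
x2 ⊕ x6 = True ⊕ True = False
(x2 ⊕ x6) ⊕ x2 = False ⊕ True = True
¬((x2 ⊕ x6) ⊕ x2) = ¬True = False
x2 ⊕ ¬((x2 ⊕ x6) ⊕ x2) = True ⊕ False = True
(x2 ⊕ ¬((x2 ⊕ x6) ⊕ x2)) ⊕ x6 = True ⊕ True = False
x2 ↔ x6 = True ↔ True = True
x2 ∨ (x2 ↔ x6) = True ∨ True = True
(x2 ∨ (x2 ↔ x6)) ⊕ x6 = True ⊕ True = False
((x2 ∨ (x2 ↔ x6)) ⊕ x6) ⊕ x6 = False ⊕ True = True
x6 ⊕ (((x2 ∨ (x2 ↔ x6)) ⊕ x6) ⊕ x6) = True ⊕ True = False
(x6 ⊕ (((x2 ∨ (x2 ↔ x6)) ⊕ x6) ⊕ x6)) ⊕ x2 = False ⊕ True = True
((x6 ⊕ (((x2 ∨ (x2 ↔ x6)) ⊕ x6) ⊕ x6)) ⊕ x2) ↔ x2 = True ↔ True = True
((x2 ⊕ ¬((x2 ⊕ x6) ⊕ x2)) ⊕ x6) ⊕ (((x6 ⊕ (((x2 ∨ (x2 ↔ x6)) ⊕ x6) ⊕ x6)) ⊕ x2) ↔ x2) = False ⊕ True = True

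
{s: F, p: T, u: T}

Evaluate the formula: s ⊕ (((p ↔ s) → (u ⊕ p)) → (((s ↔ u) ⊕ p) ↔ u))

p ↔ s = T ↔ F = F
u ⊕ p = T ⊕ T = F
(p ↔ s) → (u ⊕ p) = F → F = T
s ↔ u = F ↔ T = F
(s ↔ u) ⊕ p = F ⊕ T = T
((s ↔ u) ⊕ p) ↔ u = T ↔ T = T
((p ↔ s) → (u ⊕ p)) → (((s ↔ u) ⊕ p) ↔ u) = T → T = T
s ⊕ (((p ↔ s) → (u ⊕ p)) → (((s ↔ u) ⊕ p) ↔ u)) = F ⊕ T = T

T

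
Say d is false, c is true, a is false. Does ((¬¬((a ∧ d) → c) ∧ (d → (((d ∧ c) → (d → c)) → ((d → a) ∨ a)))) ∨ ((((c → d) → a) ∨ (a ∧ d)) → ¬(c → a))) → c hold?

Substituting d=False, c=True, a=False:
a ∧ d = False ∧ False = False
(a ∧ d) → c = False → True = True
¬((a ∧ d) → c) = ¬True = False
¬¬((a ∧ d) → c) = ¬False = True
d ∧ c = False ∧ True = False
d → c = False → True = True
(d ∧ c) → (d → c) = False → True = True
d → a = False → False = True
(d → a) ∨ a = True ∨ False = True
((d ∧ c) → (d → c)) → ((d → a) ∨ a) = True → True = True
d → (((d ∧ c) → (d → c)) → ((d → a) ∨ a)) = False → True = True
¬¬((a ∧ d) → c) ∧ (d → (((d ∧ c) → (d → c)) → ((d → a) ∨ a))) = True ∧ True = True
c → d = True → False = False
(c → d) → a = False → False = True
a ∧ d = False ∧ False = False
((c → d) → a) ∨ (a ∧ d) = True ∨ False = True
c → a = True → False = False
¬(c → a) = ¬False = True
(((c → d) → a) ∨ (a ∧ d)) → ¬(c → a) = True → True = True
(¬¬((a ∧ d) → c) ∧ (d → (((d ∧ c) → (d → c)) → ((d → a) ∨ a)))) ∨ ((((c → d) → a) ∨ (a ∧ d)) → ¬(c → a)) = True ∨ True = True
((¬¬((a ∧ d) → c) ∧ (d → (((d ∧ c) → (d → c)) → ((d → a) ∨ a)))) ∨ ((((c → d) → a) ∨ (a ∧ d)) → ¬(c → a))) → c = True → True = True

True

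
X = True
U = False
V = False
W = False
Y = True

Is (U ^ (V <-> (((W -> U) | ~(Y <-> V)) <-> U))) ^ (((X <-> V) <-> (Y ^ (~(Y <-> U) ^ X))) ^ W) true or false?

W -> U = False -> False = True
Y <-> V = True <-> False = False
~(Y <-> V) = ~False = True
(W -> U) | ~(Y <-> V) = True | True = True
((W -> U) | ~(Y <-> V)) <-> U = True <-> False = False
V <-> (((W -> U) | ~(Y <-> V)) <-> U) = False <-> False = True
U ^ (V <-> (((W -> U) | ~(Y <-> V)) <-> U)) = False ^ True = True
X <-> V = True <-> False = False
Y <-> U = True <-> False = False
~(Y <-> U) = ~False = True
~(Y <-> U) ^ X = True ^ True = False
Y ^ (~(Y <-> U) ^ X) = True ^ False = True
(X <-> V) <-> (Y ^ (~(Y <-> U) ^ X)) = False <-> True = False
((X <-> V) <-> (Y ^ (~(Y <-> U) ^ X))) ^ W = False ^ False = False
(U ^ (V <-> (((W -> U) | ~(Y <-> V)) <-> U))) ^ (((X <-> V) <-> (Y ^ (~(Y <-> U) ^ X))) ^ W) = True ^ False = True

True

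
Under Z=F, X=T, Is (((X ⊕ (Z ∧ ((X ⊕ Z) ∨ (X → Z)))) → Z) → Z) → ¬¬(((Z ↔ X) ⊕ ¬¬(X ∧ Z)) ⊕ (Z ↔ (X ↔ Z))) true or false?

Substituting Z=F, X=T:
X ⊕ Z = T ⊕ F = T
X → Z = T → F = F
(X ⊕ Z) ∨ (X → Z) = T ∨ F = T
Z ∧ ((X ⊕ Z) ∨ (X → Z)) = F ∧ T = F
X ⊕ (Z ∧ ((X ⊕ Z) ∨ (X → Z))) = T ⊕ F = T
(X ⊕ (Z ∧ ((X ⊕ Z) ∨ (X → Z)))) → Z = T → F = F
((X ⊕ (Z ∧ ((X ⊕ Z) ∨ (X → Z)))) → Z) → Z = F → F = T
Z ↔ X = F ↔ T = F
X ∧ Z = T ∧ F = F
¬(X ∧ Z) = ¬F = T
¬¬(X ∧ Z) = ¬T = F
(Z ↔ X) ⊕ ¬¬(X ∧ Z) = F ⊕ F = F
X ↔ Z = T ↔ F = F
Z ↔ (X ↔ Z) = F ↔ F = T
((Z ↔ X) ⊕ ¬¬(X ∧ Z)) ⊕ (Z ↔ (X ↔ Z)) = F ⊕ T = T
¬(((Z ↔ X) ⊕ ¬¬(X ∧ Z)) ⊕ (Z ↔ (X ↔ Z))) = ¬T = F
¬¬(((Z ↔ X) ⊕ ¬¬(X ∧ Z)) ⊕ (Z ↔ (X ↔ Z))) = ¬F = T
(((X ⊕ (Z ∧ ((X ⊕ Z) ∨ (X → Z)))) → Z) → Z) → ¬¬(((Z ↔ X) ⊕ ¬¬(X ∧ Z)) ⊕ (Z ↔ (X ↔ Z))) = T → T = T

T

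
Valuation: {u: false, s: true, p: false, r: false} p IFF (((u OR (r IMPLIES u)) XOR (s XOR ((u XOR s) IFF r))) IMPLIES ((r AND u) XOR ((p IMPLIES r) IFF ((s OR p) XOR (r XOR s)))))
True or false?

false

Substituting u=false, s=true, p=false, r=false:
r IMPLIES u = false IMPLIES false = true
u OR (r IMPLIES u) = false OR true = true
u XOR s = false XOR true = true
(u XOR s) IFF r = true IFF false = false
s XOR ((u XOR s) IFF r) = true XOR false = true
(u OR (r IMPLIES u)) XOR (s XOR ((u XOR s) IFF r)) = true XOR true = false
r AND u = false AND false = false
p IMPLIES r = false IMPLIES false = true
s OR p = true OR false = true
r XOR s = false XOR true = true
(s OR p) XOR (r XOR s) = true XOR true = false
(p IMPLIES r) IFF ((s OR p) XOR (r XOR s)) = true IFF false = false
(r AND u) XOR ((p IMPLIES r) IFF ((s OR p) XOR (r XOR s))) = false XOR false = false
((u OR (r IMPLIES u)) XOR (s XOR ((u XOR s) IFF r))) IMPLIES ((r AND u) XOR ((p IMPLIES r) IFF ((s OR p) XOR (r XOR s)))) = false IMPLIES false = true
p IFF (((u OR (r IMPLIES u)) XOR (s XOR ((u XOR s) IFF r))) IMPLIES ((r AND u) XOR ((p IMPLIES r) IFF ((s OR p) XOR (r XOR s))))) = false IFF true = false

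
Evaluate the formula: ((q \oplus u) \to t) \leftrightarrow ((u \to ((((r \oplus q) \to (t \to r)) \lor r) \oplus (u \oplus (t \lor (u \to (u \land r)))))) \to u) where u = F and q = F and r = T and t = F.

q \oplus u = F \oplus F = F
(q \oplus u) \to t = F \to F = T
r \oplus q = T \oplus F = T
t \to r = F \to T = T
(r \oplus q) \to (t \to r) = T \to T = T
((r \oplus q) \to (t \to r)) \lor r = T \lor T = T
u \land r = F \land T = F
u \to (u \land r) = F \to F = T
t \lor (u \to (u \land r)) = F \lor T = T
u \oplus (t \lor (u \to (u \land r))) = F \oplus T = T
(((r \oplus q) \to (t \to r)) \lor r) \oplus (u \oplus (t \lor (u \to (u \land r)))) = T \oplus T = F
u \to ((((r \oplus q) \to (t \to r)) \lor r) \oplus (u \oplus (t \lor (u \to (u \land r))))) = F \to F = T
(u \to ((((r \oplus q) \to (t \to r)) \lor r) \oplus (u \oplus (t \lor (u \to (u \land r)))))) \to u = T \to F = F
((q \oplus u) \to t) \leftrightarrow ((u \to ((((r \oplus q) \to (t \to r)) \lor r) \oplus (u \oplus (t \lor (u \to (u \land r)))))) \to u) = T \leftrightarrow F = F

F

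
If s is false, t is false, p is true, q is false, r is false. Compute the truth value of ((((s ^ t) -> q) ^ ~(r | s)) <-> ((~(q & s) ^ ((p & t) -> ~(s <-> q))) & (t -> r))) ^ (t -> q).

s ^ t = F ^ F = F
(s ^ t) -> q = F -> F = T
r | s = F | F = F
~(r | s) = ~F = T
((s ^ t) -> q) ^ ~(r | s) = T ^ T = F
q & s = F & F = F
~(q & s) = ~F = T
p & t = T & F = F
s <-> q = F <-> F = T
~(s <-> q) = ~T = F
(p & t) -> ~(s <-> q) = F -> F = T
~(q & s) ^ ((p & t) -> ~(s <-> q)) = T ^ T = F
t -> r = F -> F = T
(~(q & s) ^ ((p & t) -> ~(s <-> q))) & (t -> r) = F & T = F
(((s ^ t) -> q) ^ ~(r | s)) <-> ((~(q & s) ^ ((p & t) -> ~(s <-> q))) & (t -> r)) = F <-> F = T
t -> q = F -> F = T
((((s ^ t) -> q) ^ ~(r | s)) <-> ((~(q & s) ^ ((p & t) -> ~(s <-> q))) & (t -> r))) ^ (t -> q) = T ^ T = F

F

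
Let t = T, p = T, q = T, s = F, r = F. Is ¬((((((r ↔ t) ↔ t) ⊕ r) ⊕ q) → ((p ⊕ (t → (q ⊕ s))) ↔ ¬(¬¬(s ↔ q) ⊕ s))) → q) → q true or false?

Substituting t=T, p=T, q=T, s=F, r=F:
r ↔ t = F ↔ T = F
(r ↔ t) ↔ t = F ↔ T = F
((r ↔ t) ↔ t) ⊕ r = F ⊕ F = F
(((r ↔ t) ↔ t) ⊕ r) ⊕ q = F ⊕ T = T
q ⊕ s = T ⊕ F = T
t → (q ⊕ s) = T → T = T
p ⊕ (t → (q ⊕ s)) = T ⊕ T = F
s ↔ q = F ↔ T = F
¬(s ↔ q) = ¬F = T
¬¬(s ↔ q) = ¬T = F
¬¬(s ↔ q) ⊕ s = F ⊕ F = F
¬(¬¬(s ↔ q) ⊕ s) = ¬F = T
(p ⊕ (t → (q ⊕ s))) ↔ ¬(¬¬(s ↔ q) ⊕ s) = F ↔ T = F
((((r ↔ t) ↔ t) ⊕ r) ⊕ q) → ((p ⊕ (t → (q ⊕ s))) ↔ ¬(¬¬(s ↔ q) ⊕ s)) = T → F = F
(((((r ↔ t) ↔ t) ⊕ r) ⊕ q) → ((p ⊕ (t → (q ⊕ s))) ↔ ¬(¬¬(s ↔ q) ⊕ s))) → q = F → T = T
¬((((((r ↔ t) ↔ t) ⊕ r) ⊕ q) → ((p ⊕ (t → (q ⊕ s))) ↔ ¬(¬¬(s ↔ q) ⊕ s))) → q) = ¬T = F
¬((((((r ↔ t) ↔ t) ⊕ r) ⊕ q) → ((p ⊕ (t → (q ⊕ s))) ↔ ¬(¬¬(s ↔ q) ⊕ s))) → q) → q = F → T = T

T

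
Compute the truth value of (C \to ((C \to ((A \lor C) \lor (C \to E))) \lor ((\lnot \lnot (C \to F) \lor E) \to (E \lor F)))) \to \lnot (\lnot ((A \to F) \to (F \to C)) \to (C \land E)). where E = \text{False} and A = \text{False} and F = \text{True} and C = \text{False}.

\text{True}

A \lor C = \text{False} \lor \text{False} = \text{False}
C \to E = \text{False} \to \text{False} = \text{True}
(A \lor C) \lor (C \to E) = \text{False} \lor \text{True} = \text{True}
C \to ((A \lor C) \lor (C \to E)) = \text{False} \to \text{True} = \text{True}
C \to F = \text{False} \to \text{True} = \text{True}
\lnot (C \to F) = \lnot \text{True} = \text{False}
\lnot \lnot (C \to F) = \lnot \text{False} = \text{True}
\lnot \lnot (C \to F) \lor E = \text{True} \lor \text{False} = \text{True}
E \lor F = \text{False} \lor \text{True} = \text{True}
(\lnot \lnot (C \to F) \lor E) \to (E \lor F) = \text{True} \to \text{True} = \text{True}
(C \to ((A \lor C) \lor (C \to E))) \lor ((\lnot \lnot (C \to F) \lor E) \to (E \lor F)) = \text{True} \lor \text{True} = \text{True}
C \to ((C \to ((A \lor C) \lor (C \to E))) \lor ((\lnot \lnot (C \to F) \lor E) \to (E \lor F))) = \text{False} \to \text{True} = \text{True}
A \to F = \text{False} \to \text{True} = \text{True}
F \to C = \text{True} \to \text{False} = \text{False}
(A \to F) \to (F \to C) = \text{True} \to \text{False} = \text{False}
\lnot ((A \to F) \to (F \to C)) = \lnot \text{False} = \text{True}
C \land E = \text{False} \land \text{False} = \text{False}
\lnot ((A \to F) \to (F \to C)) \to (C \land E) = \text{True} \to \text{False} = \text{False}
\lnot (\lnot ((A \to F) \to (F \to C)) \to (C \land E)) = \lnot \text{False} = \text{True}
(C \to ((C \to ((A \lor C) \lor (C \to E))) \lor ((\lnot \lnot (C \to F) \lor E) \to (E \lor F)))) \to \lnot (\lnot ((A \to F) \to (F \to C)) \to (C \land E)) = \text{True} \to \text{True} = \text{True}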